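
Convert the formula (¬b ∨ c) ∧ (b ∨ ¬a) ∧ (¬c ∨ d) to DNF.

(¬b ∨ c) ∧ (b ∨ ¬a) ∧ (¬c ∨ d)
≡ (¬b ∧ b ∧ ¬c) ∨ (¬b ∧ b ∧ d) ∨ (¬b ∧ ¬a ∧ ¬c) ∨ (¬b ∧ ¬a ∧ d) ∨ (c ∧ b ∧ ¬c) ∨ (c ∧ b ∧ d) ∨ (c ∧ ¬a ∧ ¬c) ∨ (c ∧ ¬a ∧ d)   [distribute ∧ over ∨]
≡ (¬b ∧ ¬a ∧ ¬c) ∨ (¬b ∧ ¬a ∧ d) ∨ (c ∧ b ∧ d) ∨ (c ∧ ¬a ∧ d)   [simplify]

(¬b ∧ ¬a ∧ ¬c) ∨ (¬b ∧ ¬a ∧ d) ∨ (c ∧ b ∧ d) ∨ (c ∧ ¬a ∧ d)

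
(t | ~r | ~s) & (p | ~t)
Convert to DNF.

(t | ~r | ~s) & (p | ~t)
≡ (t & p) | (t & ~t) | (~r & p) | (~r & ~t) | (~s & p) | (~s & ~t)   [distribute & over |]
≡ (t & p) | (~r & p) | (~r & ~t) | (~s & p) | (~s & ~t)   [simplify]

(t & p) | (~r & p) | (~r & ~t) | (~s & p) | (~s & ~t)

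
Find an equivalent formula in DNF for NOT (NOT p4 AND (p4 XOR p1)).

p4 OR (NOT p4 AND NOT p1)

NOT (NOT p4 AND (p4 XOR p1))
≡ NOT (NOT p4 AND ((p4 AND NOT p1) OR (NOT p4 AND p1)))   [expand XOR]
≡ NOT NOT p4 OR NOT ((p4 AND NOT p1) OR (NOT p4 AND p1))   [De Morgan]
≡ p4 OR NOT ((p4 AND NOT p1) OR (NOT p4 AND p1))   [double negation]
≡ p4 OR (NOT (p4 AND NOT p1) AND NOT (NOT p4 AND p1))   [De Morgan]
≡ p4 OR ((NOT p4 OR NOT NOT p1) AND NOT (NOT p4 AND p1))   [De Morgan]
≡ p4 OR ((NOT p4 OR p1) AND NOT (NOT p4 AND p1))   [double negation]
≡ p4 OR ((NOT p4 OR p1) AND (NOT NOT p4 OR NOT p1))   [De Morgan]
≡ p4 OR ((NOT p4 OR p1) AND (p4 OR NOT p1))   [double negation]
≡ p4 OR (NOT p4 AND p4) OR (NOT p4 AND NOT p1) OR (p1 AND p4) OR (p1 AND NOT p1)   [distribute AND over OR]
≡ p4 OR (NOT p4 AND NOT p1)   [simplify]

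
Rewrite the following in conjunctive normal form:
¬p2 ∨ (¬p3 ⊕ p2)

¬p2 ∨ (¬p3 ⊕ p2)
= ¬p2 ∨ ((¬p3 ∨ p2) ∧ ¬(¬p3 ∧ p2))   (expand ⊕)
= ¬p2 ∨ ((¬p3 ∨ p2) ∧ (¬¬p3 ∨ ¬p2))   (De Morgan)
= ¬p2 ∨ ((¬p3 ∨ p2) ∧ (p3 ∨ ¬p2))   (double negation)
= (¬p2 ∨ ¬p3 ∨ p2) ∧ (¬p2 ∨ p3 ∨ ¬p2)   (distribute ∨ over ∧)
= ¬p2 ∨ p3   (simplify)

¬p2 ∨ p3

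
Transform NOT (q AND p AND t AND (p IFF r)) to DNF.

NOT (q AND p AND t AND (p IFF r))
= NOT (q AND p AND t AND (p IMPLIES r) AND (r IMPLIES p))   (eliminate IFF)
= NOT (q AND p AND t AND (NOT p OR r) AND (r IMPLIES p))   (eliminate IMPLIES)
= NOT (q AND p AND t AND (NOT p OR r) AND (NOT r OR p))   (eliminate IMPLIES)
= NOT q OR NOT p OR NOT t OR NOT (NOT p OR r) OR NOT (NOT r OR p)   (De Morgan)
= NOT q OR NOT p OR NOT t OR (NOT NOT p AND NOT r) OR NOT (NOT r OR p)   (De Morgan)
= NOT q OR NOT p OR NOT t OR (p AND NOT r) OR NOT (NOT r OR p)   (double negation)
= NOT q OR NOT p OR NOT t OR (p AND NOT r) OR (NOT NOT r AND NOT p)   (De Morgan)
= NOT q OR NOT p OR NOT t OR (p AND NOT r) OR (r AND NOT p)   (double negation)
= NOT q OR NOT p OR NOT t OR (p AND NOT r)   (simplify)

NOT q OR NOT p OR NOT t OR (p AND NOT r)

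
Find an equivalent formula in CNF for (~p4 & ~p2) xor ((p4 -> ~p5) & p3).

(~p4 & ~p2) xor ((p4 -> ~p5) & p3)
≡ ((~p4 & ~p2) | ((p4 -> ~p5) & p3)) & ~(~p4 & ~p2 & (p4 -> ~p5) & p3)   — expand xor
≡ ((~p4 & ~p2) | ((~p4 | ~p5) & p3)) & ~(~p4 & ~p2 & (p4 -> ~p5) & p3)   — eliminate ->
≡ ((~p4 & ~p2) | ((~p4 | ~p5) & p3)) & ~(~p4 & ~p2 & (~p4 | ~p5) & p3)   — eliminate ->
≡ ((~p4 & ~p2) | ((~p4 | ~p5) & p3)) & (~~p4 | ~~p2 | ~(~p4 | ~p5) | ~p3)   — De Morgan
≡ ((~p4 & ~p2) | ((~p4 | ~p5) & p3)) & (p4 | ~~p2 | ~(~p4 | ~p5) | ~p3)   — double negation
≡ ((~p4 & ~p2) | ((~p4 | ~p5) & p3)) & (p4 | p2 | ~(~p4 | ~p5) | ~p3)   — double negation
≡ ((~p4 & ~p2) | ((~p4 | ~p5) & p3)) & (p4 | p2 | (~~p4 & ~~p5) | ~p3)   — De Morgan
≡ ((~p4 & ~p2) | ((~p4 | ~p5) & p3)) & (p4 | p2 | (p4 & ~~p5) | ~p3)   — double negation
≡ ((~p4 & ~p2) | ((~p4 | ~p5) & p3)) & (p4 | p2 | (p4 & p5) | ~p3)   — double negation
≡ (~p4 | ~p4 | ~p5) & (~p4 | p3) & (~p2 | ~p4 | ~p5) & (~p2 | p3) & (p4 | p2 | p4 | ~p3) & (p4 | p2 | p5 | ~p3)   — distribute | over &
≡ (~p4 | ~p5) & (~p4 | p3) & (~p2 | p3) & (p4 | p2 | ~p3)   — simplify

(~p4 | ~p5) & (~p4 | p3) & (~p2 | p3) & (p4 | p2 | ~p3)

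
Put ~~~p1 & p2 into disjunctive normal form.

~p1 & p2

~~~p1 & p2
= ~p1 & p2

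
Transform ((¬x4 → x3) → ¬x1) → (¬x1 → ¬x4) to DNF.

((¬x4 → x3) → ¬x1) → (¬x1 → ¬x4)
≡ ¬((¬x4 → x3) → ¬x1) ∨ (¬x1 → ¬x4)   [eliminate →]
≡ ¬(¬(¬x4 → x3) ∨ ¬x1) ∨ (¬x1 → ¬x4)   [eliminate →]
≡ ¬(¬(¬¬x4 ∨ x3) ∨ ¬x1) ∨ (¬x1 → ¬x4)   [eliminate →]
≡ ¬(¬(¬¬x4 ∨ x3) ∨ ¬x1) ∨ ¬¬x1 ∨ ¬x4   [eliminate →]
≡ (¬¬(¬¬x4 ∨ x3) ∧ ¬¬x1) ∨ ¬¬x1 ∨ ¬x4   [De Morgan]
≡ ((¬¬x4 ∨ x3) ∧ ¬¬x1) ∨ ¬¬x1 ∨ ¬x4   [double negation]
≡ ((x4 ∨ x3) ∧ ¬¬x1) ∨ ¬¬x1 ∨ ¬x4   [double negation]
≡ ((x4 ∨ x3) ∧ x1) ∨ ¬¬x1 ∨ ¬x4   [double negation]
≡ ((x4 ∨ x3) ∧ x1) ∨ x1 ∨ ¬x4   [double negation]
≡ (x4 ∧ x1) ∨ (x3 ∧ x1) ∨ x1 ∨ ¬x4   [distribute ∧ over ∨]
≡ x1 ∨ ¬x4   [simplify]

x1 ∨ ¬x4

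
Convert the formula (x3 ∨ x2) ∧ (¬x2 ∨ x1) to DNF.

(x3 ∨ x2) ∧ (¬x2 ∨ x1)
≡ (x3 ∧ ¬x2) ∨ (x3 ∧ x1) ∨ (x2 ∧ ¬x2) ∨ (x2 ∧ x1)
≡ (x3 ∧ ¬x2) ∨ (x3 ∧ x1) ∨ (x2 ∧ x1)

(x3 ∧ ¬x2) ∨ (x3 ∧ x1) ∨ (x2 ∧ x1)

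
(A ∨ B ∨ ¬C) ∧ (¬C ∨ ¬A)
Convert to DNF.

(A ∨ B ∨ ¬C) ∧ (¬C ∨ ¬A)
≡ (A ∧ ¬C) ∨ (A ∧ ¬A) ∨ (B ∧ ¬C) ∨ (B ∧ ¬A) ∨ (¬C ∧ ¬C) ∨ (¬C ∧ ¬A)   [distribute ∧ over ∨]
≡ (B ∧ ¬A) ∨ ¬C   [simplify]

(B ∧ ¬A) ∨ ¬C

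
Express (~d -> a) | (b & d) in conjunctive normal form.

d | a

(~d -> a) | (b & d)
= ~~d | a | (b & d)   (eliminate ->)
= d | a | (b & d)   (double negation)
= (d | a | b) & (d | a | d)   (distribute | over &)
= d | a   (simplify)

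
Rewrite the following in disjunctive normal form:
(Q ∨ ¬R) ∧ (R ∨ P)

(Q ∨ ¬R) ∧ (R ∨ P)
= (Q ∧ R) ∨ (Q ∧ P) ∨ (¬R ∧ R) ∨ (¬R ∧ P)   [distribute ∧ over ∨]
= (Q ∧ R) ∨ (Q ∧ P) ∨ (¬R ∧ P)   [simplify]

(Q ∧ R) ∨ (Q ∧ P) ∨ (¬R ∧ P)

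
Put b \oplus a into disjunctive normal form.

(b \land \lnot a) \lor (\lnot b \land a)

b \oplus a
⇔ (b \land \lnot a) \lor (\lnot b \land a)   — expand \oplus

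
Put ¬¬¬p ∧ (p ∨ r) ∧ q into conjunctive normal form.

¬¬¬p ∧ (p ∨ r) ∧ q
≡ ¬p ∧ (p ∨ r) ∧ q   (double negation)

¬p ∧ (p ∨ r) ∧ q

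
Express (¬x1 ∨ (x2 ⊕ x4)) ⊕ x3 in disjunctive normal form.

(¬x1 ∨ (x2 ⊕ x4)) ⊕ x3
≡ ((¬x1 ∨ (x2 ⊕ x4)) ∧ ¬x3) ∨ (¬(¬x1 ∨ (x2 ⊕ x4)) ∧ x3)   [expand ⊕]
≡ ((¬x1 ∨ (x2 ∧ ¬x4) ∨ (¬x2 ∧ x4)) ∧ ¬x3) ∨ (¬(¬x1 ∨ (x2 ⊕ x4)) ∧ x3)   [expand ⊕]
≡ ((¬x1 ∨ (x2 ∧ ¬x4) ∨ (¬x2 ∧ x4)) ∧ ¬x3) ∨ (¬(¬x1 ∨ (x2 ∧ ¬x4) ∨ (¬x2 ∧ x4)) ∧ x3)   [expand ⊕]
≡ ((¬x1 ∨ (x2 ∧ ¬x4) ∨ (¬x2 ∧ x4)) ∧ ¬x3) ∨ (¬¬x1 ∧ ¬(x2 ∧ ¬x4) ∧ ¬(¬x2 ∧ x4) ∧ x3)   [De Morgan]
≡ ((¬x1 ∨ (x2 ∧ ¬x4) ∨ (¬x2 ∧ x4)) ∧ ¬x3) ∨ (x1 ∧ ¬(x2 ∧ ¬x4) ∧ ¬(¬x2 ∧ x4) ∧ x3)   [double negation]
≡ ((¬x1 ∨ (x2 ∧ ¬x4) ∨ (¬x2 ∧ x4)) ∧ ¬x3) ∨ (x1 ∧ (¬x2 ∨ ¬¬x4) ∧ ¬(¬x2 ∧ x4) ∧ x3)   [De Morgan]
≡ ((¬x1 ∨ (x2 ∧ ¬x4) ∨ (¬x2 ∧ x4)) ∧ ¬x3) ∨ (x1 ∧ (¬x2 ∨ x4) ∧ ¬(¬x2 ∧ x4) ∧ x3)   [double negation]
≡ ((¬x1 ∨ (x2 ∧ ¬x4) ∨ (¬x2 ∧ x4)) ∧ ¬x3) ∨ (x1 ∧ (¬x2 ∨ x4) ∧ (¬¬x2 ∨ ¬x4) ∧ x3)   [De Morgan]
≡ ((¬x1 ∨ (x2 ∧ ¬x4) ∨ (¬x2 ∧ x4)) ∧ ¬x3) ∨ (x1 ∧ (¬x2 ∨ x4) ∧ (x2 ∨ ¬x4) ∧ x3)   [double negation]
≡ (¬x1 ∧ ¬x3) ∨ (x2 ∧ ¬x4 ∧ ¬x3) ∨ (¬x2 ∧ x4 ∧ ¬x3) ∨ (x1 ∧ ¬x2 ∧ x2 ∧ x3) ∨ (x1 ∧ ¬x2 ∧ ¬x4 ∧ x3) ∨ (x1 ∧ x4 ∧ x2 ∧ x3) ∨ (x1 ∧ x4 ∧ ¬x4 ∧ x3)   [distribute ∧ over ∨]
≡ (¬x1 ∧ ¬x3) ∨ (x2 ∧ ¬x4 ∧ ¬x3) ∨ (¬x2 ∧ x4 ∧ ¬x3) ∨ (x1 ∧ ¬x2 ∧ ¬x4 ∧ x3) ∨ (x1 ∧ x4 ∧ x2 ∧ x3)   [simplify]

(¬x1 ∧ ¬x3) ∨ (x2 ∧ ¬x4 ∧ ¬x3) ∨ (¬x2 ∧ x4 ∧ ¬x3) ∨ (x1 ∧ ¬x2 ∧ ¬x4 ∧ x3) ∨ (x1 ∧ x4 ∧ x2 ∧ x3)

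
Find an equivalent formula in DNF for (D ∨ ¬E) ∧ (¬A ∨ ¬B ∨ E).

(D ∧ ¬A) ∨ (D ∧ ¬B) ∨ (D ∧ E) ∨ (¬E ∧ ¬A) ∨ (¬E ∧ ¬B)

(D ∨ ¬E) ∧ (¬A ∨ ¬B ∨ E)
≡ (D ∧ ¬A) ∨ (D ∧ ¬B) ∨ (D ∧ E) ∨ (¬E ∧ ¬A) ∨ (¬E ∧ ¬B) ∨ (¬E ∧ E)   — distribute ∧ over ∨
≡ (D ∧ ¬A) ∨ (D ∧ ¬B) ∨ (D ∧ E) ∨ (¬E ∧ ¬A) ∨ (¬E ∧ ¬B)   — simplify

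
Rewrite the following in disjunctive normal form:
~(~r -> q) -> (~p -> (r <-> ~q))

~(~r -> q) -> (~p -> (r <-> ~q))
⇔ ~~(~r -> q) | (~p -> (r <-> ~q))   [eliminate ->]
⇔ ~~(~~r | q) | (~p -> (r <-> ~q))   [eliminate ->]
⇔ ~~(~~r | q) | ~~p | (r <-> ~q)   [eliminate ->]
⇔ ~~(~~r | q) | ~~p | ((r -> ~q) & (~q -> r))   [eliminate <->]
⇔ ~~(~~r | q) | ~~p | ((~r | ~q) & (~q -> r))   [eliminate ->]
⇔ ~~(~~r | q) | ~~p | ((~r | ~q) & (~~q | r))   [eliminate ->]
⇔ ~~r | q | ~~p | ((~r | ~q) & (~~q | r))   [double negation]
⇔ r | q | ~~p | ((~r | ~q) & (~~q | r))   [double negation]
⇔ r | q | p | ((~r | ~q) & (~~q | r))   [double negation]
⇔ r | q | p | ((~r | ~q) & (q | r))   [double negation]
⇔ r | q | p | (~r & q) | (~r & r) | (~q & q) | (~q & r)   [distribute & over |]
⇔ r | q | p   [simplify]

r | q | p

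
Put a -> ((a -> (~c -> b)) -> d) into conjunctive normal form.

a -> ((a -> (~c -> b)) -> d)
≡ ~a | ((a -> (~c -> b)) -> d)   (eliminate ->)
≡ ~a | ~(a -> (~c -> b)) | d   (eliminate ->)
≡ ~a | ~(~a | (~c -> b)) | d   (eliminate ->)
≡ ~a | ~(~a | ~~c | b) | d   (eliminate ->)
≡ ~a | (~~a & ~~~c & ~b) | d   (De Morgan)
≡ ~a | (a & ~~~c & ~b) | d   (double negation)
≡ ~a | (a & ~c & ~b) | d   (double negation)
≡ (~a | a | d) & (~a | ~c | d) & (~a | ~b | d)   (distribute | over &)
≡ (~a | ~c | d) & (~a | ~b | d)   (simplify)

(~a | ~c | d) & (~a | ~b | d)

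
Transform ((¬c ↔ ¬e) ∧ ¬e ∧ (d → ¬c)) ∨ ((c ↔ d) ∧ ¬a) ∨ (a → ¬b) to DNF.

(¬e ∧ ¬c) ∨ ¬a ∨ ¬b

((¬c ↔ ¬e) ∧ ¬e ∧ (d → ¬c)) ∨ ((c ↔ d) ∧ ¬a) ∨ (a → ¬b)
≡ ((¬c → ¬e) ∧ (¬e → ¬c) ∧ ¬e ∧ (d → ¬c)) ∨ ((c ↔ d) ∧ ¬a) ∨ (a → ¬b)
≡ ((¬¬c ∨ ¬e) ∧ (¬e → ¬c) ∧ ¬e ∧ (d → ¬c)) ∨ ((c ↔ d) ∧ ¬a) ∨ (a → ¬b)
≡ ((¬¬c ∨ ¬e) ∧ (¬¬e ∨ ¬c) ∧ ¬e ∧ (d → ¬c)) ∨ ((c ↔ d) ∧ ¬a) ∨ (a → ¬b)
≡ ((¬¬c ∨ ¬e) ∧ (¬¬e ∨ ¬c) ∧ ¬e ∧ (¬d ∨ ¬c)) ∨ ((c ↔ d) ∧ ¬a) ∨ (a → ¬b)
≡ ((¬¬c ∨ ¬e) ∧ (¬¬e ∨ ¬c) ∧ ¬e ∧ (¬d ∨ ¬c)) ∨ ((c → d) ∧ (d → c) ∧ ¬a) ∨ (a → ¬b)
≡ ((¬¬c ∨ ¬e) ∧ (¬¬e ∨ ¬c) ∧ ¬e ∧ (¬d ∨ ¬c)) ∨ ((¬c ∨ d) ∧ (d → c) ∧ ¬a) ∨ (a → ¬b)
≡ ((¬¬c ∨ ¬e) ∧ (¬¬e ∨ ¬c) ∧ ¬e ∧ (¬d ∨ ¬c)) ∨ ((¬c ∨ d) ∧ (¬d ∨ c) ∧ ¬a) ∨ (a → ¬b)
≡ ((¬¬c ∨ ¬e) ∧ (¬¬e ∨ ¬c) ∧ ¬e ∧ (¬d ∨ ¬c)) ∨ ((¬c ∨ d) ∧ (¬d ∨ c) ∧ ¬a) ∨ ¬a ∨ ¬b
≡ ((c ∨ ¬e) ∧ (¬¬e ∨ ¬c) ∧ ¬e ∧ (¬d ∨ ¬c)) ∨ ((¬c ∨ d) ∧ (¬d ∨ c) ∧ ¬a) ∨ ¬a ∨ ¬b
≡ ((c ∨ ¬e) ∧ (e ∨ ¬c) ∧ ¬e ∧ (¬d ∨ ¬c)) ∨ ((¬c ∨ d) ∧ (¬d ∨ c) ∧ ¬a) ∨ ¬a ∨ ¬b
≡ (c ∧ e ∧ ¬e ∧ ¬d) ∨ (c ∧ e ∧ ¬e ∧ ¬c) ∨ (c ∧ ¬c ∧ ¬e ∧ ¬d) ∨ (c ∧ ¬c ∧ ¬e ∧ ¬c) ∨ (¬e ∧ e ∧ ¬e ∧ ¬d) ∨ (¬e ∧ e ∧ ¬e ∧ ¬c) ∨ (¬e ∧ ¬c ∧ ¬e ∧ ¬d) ∨ (¬e ∧ ¬c ∧ ¬e ∧ ¬c) ∨ (¬c ∧ ¬d ∧ ¬a) ∨ (¬c ∧ c ∧ ¬a) ∨ (d ∧ ¬d ∧ ¬a) ∨ (d ∧ c ∧ ¬a) ∨ ¬a ∨ ¬b
≡ (¬e ∧ ¬c) ∨ ¬a ∨ ¬b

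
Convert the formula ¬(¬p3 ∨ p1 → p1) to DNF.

¬p3 ∧ ¬p1

¬(¬p3 ∨ p1 → p1)
⇔ ¬(¬(¬p3 ∨ p1) ∨ p1)   [eliminate →]
⇔ ¬¬(¬p3 ∨ p1) ∧ ¬p1   [De Morgan]
⇔ (¬p3 ∨ p1) ∧ ¬p1   [double negation]
⇔ ¬p3 ∧ ¬p1 ∨ p1 ∧ ¬p1   [distribute ∧ over ∨]
⇔ ¬p3 ∧ ¬p1   [simplify]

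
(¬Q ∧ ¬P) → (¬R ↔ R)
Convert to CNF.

(¬Q ∧ ¬P) → (¬R ↔ R)
⇔ ¬(¬Q ∧ ¬P) ∨ (¬R ↔ R)   (eliminate →)
⇔ ¬(¬Q ∧ ¬P) ∨ ((¬R → R) ∧ (R → ¬R))   (eliminate ↔)
⇔ ¬(¬Q ∧ ¬P) ∨ ((¬¬R ∨ R) ∧ (R → ¬R))   (eliminate →)
⇔ ¬(¬Q ∧ ¬P) ∨ ((¬¬R ∨ R) ∧ (¬R ∨ ¬R))   (eliminate →)
⇔ ¬¬Q ∨ ¬¬P ∨ ((¬¬R ∨ R) ∧ (¬R ∨ ¬R))   (De Morgan)
⇔ Q ∨ ¬¬P ∨ ((¬¬R ∨ R) ∧ (¬R ∨ ¬R))   (double negation)
⇔ Q ∨ P ∨ ((¬¬R ∨ R) ∧ (¬R ∨ ¬R))   (double negation)
⇔ Q ∨ P ∨ ((R ∨ R) ∧ (¬R ∨ ¬R))   (double negation)
⇔ (Q ∨ P ∨ R ∨ R) ∧ (Q ∨ P ∨ ¬R ∨ ¬R)   (distribute ∨ over ∧)
⇔ (Q ∨ P ∨ R) ∧ (Q ∨ P ∨ ¬R)   (simplify)

(Q ∨ P ∨ R) ∧ (Q ∨ P ∨ ¬R)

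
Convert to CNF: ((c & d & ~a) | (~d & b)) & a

((c & d & ~a) | (~d & b)) & a
⇔ (c | ~d) & (c | b) & (d | ~d) & (d | b) & (~a | ~d) & (~a | b) & a
⇔ (c | ~d) & (c | b) & (d | b) & (~a | ~d) & (~a | b) & a

(c | ~d) & (c | b) & (d | b) & (~a | ~d) & (~a | b) & a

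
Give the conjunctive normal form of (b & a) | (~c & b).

(b & a) | (~c & b)
⇔ (b | ~c) & (b | b) & (a | ~c) & (a | b)   — distribute | over &
⇔ b & (a | ~c)   — simplify

b & (a | ~c)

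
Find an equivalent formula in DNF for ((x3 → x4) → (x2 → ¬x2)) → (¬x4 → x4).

(¬x3 ∧ x2) ∨ x4

((x3 → x4) → (x2 → ¬x2)) → (¬x4 → x4)
≡ ¬((x3 → x4) → (x2 → ¬x2)) ∨ (¬x4 → x4)   [eliminate →]
≡ ¬(¬(x3 → x4) ∨ (x2 → ¬x2)) ∨ (¬x4 → x4)   [eliminate →]
≡ ¬(¬(¬x3 ∨ x4) ∨ (x2 → ¬x2)) ∨ (¬x4 → x4)   [eliminate →]
≡ ¬(¬(¬x3 ∨ x4) ∨ ¬x2 ∨ ¬x2) ∨ (¬x4 → x4)   [eliminate →]
≡ ¬(¬(¬x3 ∨ x4) ∨ ¬x2 ∨ ¬x2) ∨ ¬¬x4 ∨ x4   [eliminate →]
≡ (¬¬(¬x3 ∨ x4) ∧ ¬¬x2 ∧ ¬¬x2) ∨ ¬¬x4 ∨ x4   [De Morgan]
≡ ((¬x3 ∨ x4) ∧ ¬¬x2 ∧ ¬¬x2) ∨ ¬¬x4 ∨ x4   [double negation]
≡ ((¬x3 ∨ x4) ∧ x2 ∧ ¬¬x2) ∨ ¬¬x4 ∨ x4   [double negation]
≡ ((¬x3 ∨ x4) ∧ x2 ∧ x2) ∨ ¬¬x4 ∨ x4   [double negation]
≡ ((¬x3 ∨ x4) ∧ x2 ∧ x2) ∨ x4 ∨ x4   [double negation]
≡ (¬x3 ∧ x2 ∧ x2) ∨ (x4 ∧ x2 ∧ x2) ∨ x4 ∨ x4   [distribute ∧ over ∨]
≡ (¬x3 ∧ x2) ∨ x4   [simplify]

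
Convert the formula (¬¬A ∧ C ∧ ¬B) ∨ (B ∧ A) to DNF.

(¬¬A ∧ C ∧ ¬B) ∨ (B ∧ A)
⇔ (A ∧ C ∧ ¬B) ∨ (B ∧ A)   — double negation

(A ∧ C ∧ ¬B) ∨ (B ∧ A)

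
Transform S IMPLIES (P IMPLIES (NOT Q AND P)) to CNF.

S IMPLIES (P IMPLIES (NOT Q AND P))
≡ NOT S OR (P IMPLIES (NOT Q AND P))   — eliminate IMPLIES
≡ NOT S OR NOT P OR (NOT Q AND P)   — eliminate IMPLIES
≡ (NOT S OR NOT P OR NOT Q) AND (NOT S OR NOT P OR P)   — distribute OR over AND
≡ NOT S OR NOT P OR NOT Q   — simplify

NOT S OR NOT P OR NOT Q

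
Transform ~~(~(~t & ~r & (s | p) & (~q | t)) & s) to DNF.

(t & s) | (r & s) | (q & ~t & s)

~~(~(~t & ~r & (s | p) & (~q | t)) & s)
= ~(~t & ~r & (s | p) & (~q | t)) & s   — double negation
= (~~t | ~~r | ~(s | p) | ~(~q | t)) & s   — De Morgan
= (t | ~~r | ~(s | p) | ~(~q | t)) & s   — double negation
= (t | r | ~(s | p) | ~(~q | t)) & s   — double negation
= (t | r | (~s & ~p) | ~(~q | t)) & s   — De Morgan
= (t | r | (~s & ~p) | (~~q & ~t)) & s   — De Morgan
= (t | r | (~s & ~p) | (q & ~t)) & s   — double negation
= (t & s) | (r & s) | (~s & ~p & s) | (q & ~t & s)   — distribute & over |
= (t & s) | (r & s) | (q & ~t & s)   — simplify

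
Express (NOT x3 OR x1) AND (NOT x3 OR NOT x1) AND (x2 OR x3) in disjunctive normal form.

NOT x3 AND x2

(NOT x3 OR x1) AND (NOT x3 OR NOT x1) AND (x2 OR x3)
= (NOT x3 AND NOT x3 AND x2) OR (NOT x3 AND NOT x3 AND x3) OR (NOT x3 AND NOT x1 AND x2) OR (NOT x3 AND NOT x1 AND x3) OR (x1 AND NOT x3 AND x2) OR (x1 AND NOT x3 AND x3) OR (x1 AND NOT x1 AND x2) OR (x1 AND NOT x1 AND x3)   [distribute AND over OR]
= NOT x3 AND x2   [simplify]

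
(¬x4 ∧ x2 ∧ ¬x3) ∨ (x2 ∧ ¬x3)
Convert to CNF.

(¬x4 ∧ x2 ∧ ¬x3) ∨ (x2 ∧ ¬x3)
≡ (¬x4 ∨ x2) ∧ (¬x4 ∨ ¬x3) ∧ (x2 ∨ x2) ∧ (x2 ∨ ¬x3) ∧ (¬x3 ∨ x2) ∧ (¬x3 ∨ ¬x3)   — distribute ∨ over ∧
≡ x2 ∧ ¬x3   — simplify

x2 ∧ ¬x3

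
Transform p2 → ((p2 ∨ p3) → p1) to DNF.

¬p2 ∨ p1

p2 → ((p2 ∨ p3) → p1)
⇔ ¬p2 ∨ ((p2 ∨ p3) → p1)   (eliminate →)
⇔ ¬p2 ∨ ¬(p2 ∨ p3) ∨ p1   (eliminate →)
⇔ ¬p2 ∨ (¬p2 ∧ ¬p3) ∨ p1   (De Morgan)
⇔ ¬p2 ∨ p1   (simplify)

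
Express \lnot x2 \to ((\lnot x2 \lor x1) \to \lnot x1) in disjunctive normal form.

x2 \lor \lnot x1

\lnot x2 \to ((\lnot x2 \lor x1) \to \lnot x1)
= \lnot \lnot x2 \lor ((\lnot x2 \lor x1) \to \lnot x1)   (eliminate \to)
= \lnot \lnot x2 \lor \lnot (\lnot x2 \lor x1) \lor \lnot x1   (eliminate \to)
= x2 \lor \lnot (\lnot x2 \lor x1) \lor \lnot x1   (double negation)
= x2 \lor (\lnot \lnot x2 \land \lnot x1) \lor \lnot x1   (De Morgan)
= x2 \lor (x2 \land \lnot x1) \lor \lnot x1   (double negation)
= x2 \lor \lnot x1   (simplify)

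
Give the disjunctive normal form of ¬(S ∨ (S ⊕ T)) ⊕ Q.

¬(S ∨ (S ⊕ T)) ⊕ Q
≡ (¬(S ∨ (S ⊕ T)) ∧ ¬Q) ∨ (¬¬(S ∨ (S ⊕ T)) ∧ Q)   [expand ⊕]
≡ (¬(S ∨ (S ∧ ¬T) ∨ (¬S ∧ T)) ∧ ¬Q) ∨ (¬¬(S ∨ (S ⊕ T)) ∧ Q)   [expand ⊕]
≡ (¬(S ∨ (S ∧ ¬T) ∨ (¬S ∧ T)) ∧ ¬Q) ∨ (¬¬(S ∨ (S ∧ ¬T) ∨ (¬S ∧ T)) ∧ Q)   [expand ⊕]
≡ (¬S ∧ ¬(S ∧ ¬T) ∧ ¬(¬S ∧ T) ∧ ¬Q) ∨ (¬¬(S ∨ (S ∧ ¬T) ∨ (¬S ∧ T)) ∧ Q)   [De Morgan]
≡ (¬S ∧ (¬S ∨ ¬¬T) ∧ ¬(¬S ∧ T) ∧ ¬Q) ∨ (¬¬(S ∨ (S ∧ ¬T) ∨ (¬S ∧ T)) ∧ Q)   [De Morgan]
≡ (¬S ∧ (¬S ∨ T) ∧ ¬(¬S ∧ T) ∧ ¬Q) ∨ (¬¬(S ∨ (S ∧ ¬T) ∨ (¬S ∧ T)) ∧ Q)   [double negation]
≡ (¬S ∧ (¬S ∨ T) ∧ (¬¬S ∨ ¬T) ∧ ¬Q) ∨ (¬¬(S ∨ (S ∧ ¬T) ∨ (¬S ∧ T)) ∧ Q)   [De Morgan]
≡ (¬S ∧ (¬S ∨ T) ∧ (S ∨ ¬T) ∧ ¬Q) ∨ (¬¬(S ∨ (S ∧ ¬T) ∨ (¬S ∧ T)) ∧ Q)   [double negation]
≡ (¬S ∧ (¬S ∨ T) ∧ (S ∨ ¬T) ∧ ¬Q) ∨ ((S ∨ (S ∧ ¬T) ∨ (¬S ∧ T)) ∧ Q)   [double negation]
≡ (¬S ∧ ¬S ∧ S ∧ ¬Q) ∨ (¬S ∧ ¬S ∧ ¬T ∧ ¬Q) ∨ (¬S ∧ T ∧ S ∧ ¬Q) ∨ (¬S ∧ T ∧ ¬T ∧ ¬Q) ∨ (S ∧ Q) ∨ (S ∧ ¬T ∧ Q) ∨ (¬S ∧ T ∧ Q)   [distribute ∧ over ∨]
≡ (¬S ∧ ¬T ∧ ¬Q) ∨ (S ∧ Q) ∨ (¬S ∧ T ∧ Q)   [simplify]

(¬S ∧ ¬T ∧ ¬Q) ∨ (S ∧ Q) ∨ (¬S ∧ T ∧ Q)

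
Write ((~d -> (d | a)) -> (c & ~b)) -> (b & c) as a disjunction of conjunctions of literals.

((~d -> (d | a)) -> (c & ~b)) -> (b & c)
⇔ ~((~d -> (d | a)) -> (c & ~b)) | (b & c)   [eliminate ->]
⇔ ~(~(~d -> (d | a)) | (c & ~b)) | (b & c)   [eliminate ->]
⇔ ~(~(~~d | d | a) | (c & ~b)) | (b & c)   [eliminate ->]
⇔ (~~(~~d | d | a) & ~(c & ~b)) | (b & c)   [De Morgan]
⇔ ((~~d | d | a) & ~(c & ~b)) | (b & c)   [double negation]
⇔ ((d | d | a) & ~(c & ~b)) | (b & c)   [double negation]
⇔ ((d | d | a) & (~c | ~~b)) | (b & c)   [De Morgan]
⇔ ((d | d | a) & (~c | b)) | (b & c)   [double negation]
⇔ (d & ~c) | (d & b) | (d & ~c) | (d & b) | (a & ~c) | (a & b) | (b & c)   [distribute & over |]
⇔ (d & ~c) | (d & b) | (a & ~c) | (a & b) | (b & c)   [simplify]

(d & ~c) | (d & b) | (a & ~c) | (a & b) | (b & c)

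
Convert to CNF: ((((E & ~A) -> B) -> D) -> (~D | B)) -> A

((((E & ~A) -> B) -> D) -> (~D | B)) -> A
≡ ~((((E & ~A) -> B) -> D) -> (~D | B)) | A
≡ ~(~(((E & ~A) -> B) -> D) | ~D | B) | A
≡ ~(~(~((E & ~A) -> B) | D) | ~D | B) | A
≡ ~(~(~(~(E & ~A) | B) | D) | ~D | B) | A
≡ (~~(~(~(E & ~A) | B) | D) & ~~D & ~B) | A
≡ ((~(~(E & ~A) | B) | D) & ~~D & ~B) | A
≡ (((~~(E & ~A) & ~B) | D) & ~~D & ~B) | A
≡ (((E & ~A & ~B) | D) & ~~D & ~B) | A
≡ (((E & ~A & ~B) | D) & D & ~B) | A
≡ (E | D | A) & (~A | D | A) & (~B | D | A) & (D | A) & (~B | A)
≡ (D | A) & (~B | A)

(D | A) & (~B | A)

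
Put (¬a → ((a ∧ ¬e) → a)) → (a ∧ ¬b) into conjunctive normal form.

(¬a → ((a ∧ ¬e) → a)) → (a ∧ ¬b)
= ¬(¬a → ((a ∧ ¬e) → a)) ∨ (a ∧ ¬b)   — eliminate →
= ¬(¬¬a ∨ ((a ∧ ¬e) → a)) ∨ (a ∧ ¬b)   — eliminate →
= ¬(¬¬a ∨ ¬(a ∧ ¬e) ∨ a) ∨ (a ∧ ¬b)   — eliminate →
= (¬¬¬a ∧ ¬¬(a ∧ ¬e) ∧ ¬a) ∨ (a ∧ ¬b)   — De Morgan
= (¬a ∧ ¬¬(a ∧ ¬e) ∧ ¬a) ∨ (a ∧ ¬b)   — double negation
= (¬a ∧ a ∧ ¬e ∧ ¬a) ∨ (a ∧ ¬b)   — double negation
= (¬a ∨ a) ∧ (¬a ∨ ¬b) ∧ (a ∨ a) ∧ (a ∨ ¬b) ∧ (¬e ∨ a) ∧ (¬e ∨ ¬b) ∧ (¬a ∨ a) ∧ (¬a ∨ ¬b)   — distribute ∨ over ∧
= (¬a ∨ ¬b) ∧ a ∧ (¬e ∨ ¬b)   — simplify

(¬a ∨ ¬b) ∧ a ∧ (¬e ∨ ¬b)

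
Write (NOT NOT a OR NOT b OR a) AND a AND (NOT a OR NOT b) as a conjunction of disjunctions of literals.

a AND (NOT a OR NOT b)

(NOT NOT a OR NOT b OR a) AND a AND (NOT a OR NOT b)
≡ (a OR NOT b OR a) AND a AND (NOT a OR NOT b)   (double negation)
≡ a AND (NOT a OR NOT b)   (simplify)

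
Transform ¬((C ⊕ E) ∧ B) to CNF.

¬((C ⊕ E) ∧ B)
⇔ ¬((C ∨ E) ∧ ¬(C ∧ E) ∧ B)   (expand ⊕)
⇔ ¬(C ∨ E) ∨ ¬¬(C ∧ E) ∨ ¬B   (De Morgan)
⇔ (¬C ∧ ¬E) ∨ ¬¬(C ∧ E) ∨ ¬B   (De Morgan)
⇔ (¬C ∧ ¬E) ∨ (C ∧ E) ∨ ¬B   (double negation)
⇔ (¬C ∨ C ∨ ¬B) ∧ (¬C ∨ E ∨ ¬B) ∧ (¬E ∨ C ∨ ¬B) ∧ (¬E ∨ E ∨ ¬B)   (distribute ∨ over ∧)
⇔ (¬C ∨ E ∨ ¬B) ∧ (¬E ∨ C ∨ ¬B)   (simplify)

(¬C ∨ E ∨ ¬B) ∧ (¬E ∨ C ∨ ¬B)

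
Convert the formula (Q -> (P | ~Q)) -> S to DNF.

(Q & ~P) | S

(Q -> (P | ~Q)) -> S
⇔ ~(Q -> (P | ~Q)) | S
⇔ ~(~Q | P | ~Q) | S
⇔ (~~Q & ~P & ~~Q) | S
⇔ (Q & ~P & ~~Q) | S
⇔ (Q & ~P & Q) | S
⇔ (Q & ~P) | S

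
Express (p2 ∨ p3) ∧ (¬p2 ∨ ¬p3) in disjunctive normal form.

(p2 ∧ ¬p3) ∨ (p3 ∧ ¬p2)

(p2 ∨ p3) ∧ (¬p2 ∨ ¬p3)
≡ (p2 ∧ ¬p2) ∨ (p2 ∧ ¬p3) ∨ (p3 ∧ ¬p2) ∨ (p3 ∧ ¬p3)   (distribute ∧ over ∨)
≡ (p2 ∧ ¬p3) ∨ (p3 ∧ ¬p2)   (simplify)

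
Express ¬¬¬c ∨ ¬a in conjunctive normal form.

¬c ∨ ¬a

¬¬¬c ∨ ¬a
= ¬c ∨ ¬a   (double negation)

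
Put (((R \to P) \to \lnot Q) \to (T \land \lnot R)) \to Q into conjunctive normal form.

(((R \to P) \to \lnot Q) \to (T \land \lnot R)) \to Q
⇔ \lnot (((R \to P) \to \lnot Q) \to (T \land \lnot R)) \lor Q   (eliminate \to)
⇔ \lnot (\lnot ((R \to P) \to \lnot Q) \lor (T \land \lnot R)) \lor Q   (eliminate \to)
⇔ \lnot (\lnot (\lnot (R \to P) \lor \lnot Q) \lor (T \land \lnot R)) \lor Q   (eliminate \to)
⇔ \lnot (\lnot (\lnot (\lnot R \lor P) \lor \lnot Q) \lor (T \land \lnot R)) \lor Q   (eliminate \to)
⇔ (\lnot \lnot (\lnot (\lnot R \lor P) \lor \lnot Q) \land \lnot (T \land \lnot R)) \lor Q   (De Morgan)
⇔ ((\lnot (\lnot R \lor P) \lor \lnot Q) \land \lnot (T \land \lnot R)) \lor Q   (double negation)
⇔ (((\lnot \lnot R \land \lnot P) \lor \lnot Q) \land \lnot (T \land \lnot R)) \lor Q   (De Morgan)
⇔ (((R \land \lnot P) \lor \lnot Q) \land \lnot (T \land \lnot R)) \lor Q   (double negation)
⇔ (((R \land \lnot P) \lor \lnot Q) \land (\lnot T \lor \lnot \lnot R)) \lor Q   (De Morgan)
⇔ (((R \land \lnot P) \lor \lnot Q) \land (\lnot T \lor R)) \lor Q   (double negation)
⇔ (R \lor \lnot Q \lor Q) \land (\lnot P \lor \lnot Q \lor Q) \land (\lnot T \lor R \lor Q)   (distribute \lor over \land)
⇔ \lnot T \lor R \lor Q   (simplify)

\lnot T \lor R \lor Q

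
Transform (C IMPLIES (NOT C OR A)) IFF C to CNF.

(C IMPLIES (NOT C OR A)) IFF C
= ((C IMPLIES (NOT C OR A)) IMPLIES C) AND (C IMPLIES (C IMPLIES (NOT C OR A)))   [eliminate IFF]
= (NOT (C IMPLIES (NOT C OR A)) OR C) AND (C IMPLIES (C IMPLIES (NOT C OR A)))   [eliminate IMPLIES]
= (NOT (NOT C OR NOT C OR A) OR C) AND (C IMPLIES (C IMPLIES (NOT C OR A)))   [eliminate IMPLIES]
= (NOT (NOT C OR NOT C OR A) OR C) AND (NOT C OR (C IMPLIES (NOT C OR A)))   [eliminate IMPLIES]
= (NOT (NOT C OR NOT C OR A) OR C) AND (NOT C OR NOT C OR NOT C OR A)   [eliminate IMPLIES]
= ((NOT NOT C AND NOT NOT C AND NOT A) OR C) AND (NOT C OR NOT C OR NOT C OR A)   [De Morgan]
= ((C AND NOT NOT C AND NOT A) OR C) AND (NOT C OR NOT C OR NOT C OR A)   [double negation]
= ((C AND C AND NOT A) OR C) AND (NOT C OR NOT C OR NOT C OR A)   [double negation]
= (C OR C) AND (C OR C) AND (NOT A OR C) AND (NOT C OR NOT C OR NOT C OR A)   [distribute OR over AND]
= C AND (NOT C OR A)   [simplify]

C AND (NOT C OR A)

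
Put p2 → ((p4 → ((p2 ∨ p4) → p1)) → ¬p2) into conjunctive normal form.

(¬p2 ∨ p4) ∧ (¬p2 ∨ ¬p1)

p2 → ((p4 → ((p2 ∨ p4) → p1)) → ¬p2)
= ¬p2 ∨ ((p4 → ((p2 ∨ p4) → p1)) → ¬p2)
= ¬p2 ∨ ¬(p4 → ((p2 ∨ p4) → p1)) ∨ ¬p2
= ¬p2 ∨ ¬(¬p4 ∨ ((p2 ∨ p4) → p1)) ∨ ¬p2
= ¬p2 ∨ ¬(¬p4 ∨ ¬(p2 ∨ p4) ∨ p1) ∨ ¬p2
= ¬p2 ∨ (¬¬p4 ∧ ¬¬(p2 ∨ p4) ∧ ¬p1) ∨ ¬p2
= ¬p2 ∨ (p4 ∧ ¬¬(p2 ∨ p4) ∧ ¬p1) ∨ ¬p2
= ¬p2 ∨ (p4 ∧ (p2 ∨ p4) ∧ ¬p1) ∨ ¬p2
= (¬p2 ∨ p4 ∨ ¬p2) ∧ (¬p2 ∨ p2 ∨ p4 ∨ ¬p2) ∧ (¬p2 ∨ ¬p1 ∨ ¬p2)
= (¬p2 ∨ p4) ∧ (¬p2 ∨ ¬p1)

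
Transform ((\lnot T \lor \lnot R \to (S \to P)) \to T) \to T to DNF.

\lnot S \land \lnot T \lor P \land \lnot T \lor T

((\lnot T \lor \lnot R \to (S \to P)) \to T) \to T
⇔ \lnot ((\lnot T \lor \lnot R \to (S \to P)) \to T) \lor T
⇔ \lnot (\lnot (\lnot T \lor \lnot R \to (S \to P)) \lor T) \lor T
⇔ \lnot (\lnot (\lnot (\lnot T \lor \lnot R) \lor (S \to P)) \lor T) \lor T
⇔ \lnot (\lnot (\lnot (\lnot T \lor \lnot R) \lor \lnot S \lor P) \lor T) \lor T
⇔ \lnot \lnot (\lnot (\lnot T \lor \lnot R) \lor \lnot S \lor P) \land \lnot T \lor T
⇔ (\lnot (\lnot T \lor \lnot R) \lor \lnot S \lor P) \land \lnot T \lor T
⇔ (\lnot \lnot T \land \lnot \lnot R \lor \lnot S \lor P) \land \lnot T \lor T
⇔ (T \land \lnot \lnot R \lor \lnot S \lor P) \land \lnot T \lor T
⇔ (T \land R \lor \lnot S \lor P) \land \lnot T \lor T
⇔ T \land R \land \lnot T \lor \lnot S \land \lnot T \lor P \land \lnot T \lor T
⇔ \lnot S \land \lnot T \lor P \land \lnot T \lor T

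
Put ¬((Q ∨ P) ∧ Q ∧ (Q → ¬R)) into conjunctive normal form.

¬((Q ∨ P) ∧ Q ∧ (Q → ¬R))
≡ ¬((Q ∨ P) ∧ Q ∧ (¬Q ∨ ¬R))   [eliminate →]
≡ ¬(Q ∨ P) ∨ ¬Q ∨ ¬(¬Q ∨ ¬R)   [De Morgan]
≡ (¬Q ∧ ¬P) ∨ ¬Q ∨ ¬(¬Q ∨ ¬R)   [De Morgan]
≡ (¬Q ∧ ¬P) ∨ ¬Q ∨ (¬¬Q ∧ ¬¬R)   [De Morgan]
≡ (¬Q ∧ ¬P) ∨ ¬Q ∨ (Q ∧ ¬¬R)   [double negation]
≡ (¬Q ∧ ¬P) ∨ ¬Q ∨ (Q ∧ R)   [double negation]
≡ (¬Q ∨ ¬Q ∨ Q) ∧ (¬Q ∨ ¬Q ∨ R) ∧ (¬P ∨ ¬Q ∨ Q) ∧ (¬P ∨ ¬Q ∨ R)   [distribute ∨ over ∧]
≡ ¬Q ∨ R   [simplify]

¬Q ∨ R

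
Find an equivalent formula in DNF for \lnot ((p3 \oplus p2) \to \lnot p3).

\lnot ((p3 \oplus p2) \to \lnot p3)
= \lnot (\lnot (p3 \oplus p2) \lor \lnot p3)   (eliminate \to)
= \lnot (\lnot ((p3 \land \lnot p2) \lor (\lnot p3 \land p2)) \lor \lnot p3)   (expand \oplus)
= \lnot \lnot ((p3 \land \lnot p2) \lor (\lnot p3 \land p2)) \land \lnot \lnot p3   (De Morgan)
= ((p3 \land \lnot p2) \lor (\lnot p3 \land p2)) \land \lnot \lnot p3   (double negation)
= ((p3 \land \lnot p2) \lor (\lnot p3 \land p2)) \land p3   (double negation)
= (p3 \land \lnot p2 \land p3) \lor (\lnot p3 \land p2 \land p3)   (distribute \land over \lor)
= p3 \land \lnot p2   (simplify)

p3 \land \lnot p2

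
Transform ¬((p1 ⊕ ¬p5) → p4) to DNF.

¬((p1 ⊕ ¬p5) → p4)
⇔ ¬(¬(p1 ⊕ ¬p5) ∨ p4)   [eliminate →]
⇔ ¬(¬((p1 ∧ ¬¬p5) ∨ (¬p1 ∧ ¬p5)) ∨ p4)   [expand ⊕]
⇔ ¬¬((p1 ∧ ¬¬p5) ∨ (¬p1 ∧ ¬p5)) ∧ ¬p4   [De Morgan]
⇔ ((p1 ∧ ¬¬p5) ∨ (¬p1 ∧ ¬p5)) ∧ ¬p4   [double negation]
⇔ ((p1 ∧ p5) ∨ (¬p1 ∧ ¬p5)) ∧ ¬p4   [double negation]
⇔ (p1 ∧ p5 ∧ ¬p4) ∨ (¬p1 ∧ ¬p5 ∧ ¬p4)   [distribute ∧ over ∨]

(p1 ∧ p5 ∧ ¬p4) ∨ (¬p1 ∧ ¬p5 ∧ ¬p4)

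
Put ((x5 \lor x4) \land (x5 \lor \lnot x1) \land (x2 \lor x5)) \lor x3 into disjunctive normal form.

x5 \lor (x4 \land \lnot x1 \land x2) \lor x3

((x5 \lor x4) \land (x5 \lor \lnot x1) \land (x2 \lor x5)) \lor x3
⇔ (x5 \land x5 \land x2) \lor (x5 \land x5 \land x5) \lor (x5 \land \lnot x1 \land x2) \lor (x5 \land \lnot x1 \land x5) \lor (x4 \land x5 \land x2) \lor (x4 \land x5 \land x5) \lor (x4 \land \lnot x1 \land x2) \lor (x4 \land \lnot x1 \land x5) \lor x3
⇔ x5 \lor (x4 \land \lnot x1 \land x2) \lor x3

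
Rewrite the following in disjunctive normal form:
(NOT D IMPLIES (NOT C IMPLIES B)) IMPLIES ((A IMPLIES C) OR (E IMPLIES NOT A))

(NOT D AND NOT C AND NOT B) OR NOT A OR C OR NOT E

(NOT D IMPLIES (NOT C IMPLIES B)) IMPLIES ((A IMPLIES C) OR (E IMPLIES NOT A))
≡ NOT (NOT D IMPLIES (NOT C IMPLIES B)) OR (A IMPLIES C) OR (E IMPLIES NOT A)   [eliminate IMPLIES]
≡ NOT (NOT NOT D OR (NOT C IMPLIES B)) OR (A IMPLIES C) OR (E IMPLIES NOT A)   [eliminate IMPLIES]
≡ NOT (NOT NOT D OR NOT NOT C OR B) OR (A IMPLIES C) OR (E IMPLIES NOT A)   [eliminate IMPLIES]
≡ NOT (NOT NOT D OR NOT NOT C OR B) OR NOT A OR C OR (E IMPLIES NOT A)   [eliminate IMPLIES]
≡ NOT (NOT NOT D OR NOT NOT C OR B) OR NOT A OR C OR NOT E OR NOT A   [eliminate IMPLIES]
≡ (NOT NOT NOT D AND NOT NOT NOT C AND NOT B) OR NOT A OR C OR NOT E OR NOT A   [De Morgan]
≡ (NOT D AND NOT NOT NOT C AND NOT B) OR NOT A OR C OR NOT E OR NOT A   [double negation]
≡ (NOT D AND NOT C AND NOT B) OR NOT A OR C OR NOT E OR NOT A   [double negation]
≡ (NOT D AND NOT C AND NOT B) OR NOT A OR C OR NOT E   [simplify]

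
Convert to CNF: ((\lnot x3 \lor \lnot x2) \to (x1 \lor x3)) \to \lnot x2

(\lnot x3 \lor \lnot x2) \land (\lnot x1 \lor \lnot x2)

((\lnot x3 \lor \lnot x2) \to (x1 \lor x3)) \to \lnot x2
≡ \lnot ((\lnot x3 \lor \lnot x2) \to (x1 \lor x3)) \lor \lnot x2   (eliminate \to)
≡ \lnot (\lnot (\lnot x3 \lor \lnot x2) \lor x1 \lor x3) \lor \lnot x2   (eliminate \to)
≡ (\lnot \lnot (\lnot x3 \lor \lnot x2) \land \lnot x1 \land \lnot x3) \lor \lnot x2   (De Morgan)
≡ ((\lnot x3 \lor \lnot x2) \land \lnot x1 \land \lnot x3) \lor \lnot x2   (double negation)
≡ (\lnot x3 \lor \lnot x2 \lor \lnot x2) \land (\lnot x1 \lor \lnot x2) \land (\lnot x3 \lor \lnot x2)   (distribute \lor over \land)
≡ (\lnot x3 \lor \lnot x2) \land (\lnot x1 \lor \lnot x2)   (simplify)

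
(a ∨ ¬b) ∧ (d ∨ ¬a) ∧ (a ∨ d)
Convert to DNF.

(a ∨ ¬b) ∧ (d ∨ ¬a) ∧ (a ∨ d)
= (a ∧ d ∧ a) ∨ (a ∧ d ∧ d) ∨ (a ∧ ¬a ∧ a) ∨ (a ∧ ¬a ∧ d) ∨ (¬b ∧ d ∧ a) ∨ (¬b ∧ d ∧ d) ∨ (¬b ∧ ¬a ∧ a) ∨ (¬b ∧ ¬a ∧ d)   [distribute ∧ over ∨]
= (a ∧ d) ∨ (¬b ∧ d)   [simplify]

(a ∧ d) ∨ (¬b ∧ d)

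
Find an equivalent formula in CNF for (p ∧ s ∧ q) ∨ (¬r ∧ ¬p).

(p ∨ ¬r) ∧ (s ∨ ¬r) ∧ (s ∨ ¬p) ∧ (q ∨ ¬r) ∧ (q ∨ ¬p)

(p ∧ s ∧ q) ∨ (¬r ∧ ¬p)
≡ (p ∨ ¬r) ∧ (p ∨ ¬p) ∧ (s ∨ ¬r) ∧ (s ∨ ¬p) ∧ (q ∨ ¬r) ∧ (q ∨ ¬p)   (distribute ∨ over ∧)
≡ (p ∨ ¬r) ∧ (s ∨ ¬r) ∧ (s ∨ ¬p) ∧ (q ∨ ¬r) ∧ (q ∨ ¬p)   (simplify)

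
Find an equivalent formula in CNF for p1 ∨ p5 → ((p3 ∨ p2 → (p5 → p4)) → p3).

(¬p1 ∨ p3 ∨ p2) ∧ (¬p1 ∨ p5 ∨ p3) ∧ (¬p1 ∨ ¬p4 ∨ p3) ∧ (¬p5 ∨ p3 ∨ p2) ∧ (¬p5 ∨ ¬p4 ∨ p3)

p1 ∨ p5 → ((p3 ∨ p2 → (p5 → p4)) → p3)
≡ ¬(p1 ∨ p5) ∨ ((p3 ∨ p2 → (p5 → p4)) → p3)   [eliminate →]
≡ ¬(p1 ∨ p5) ∨ ¬(p3 ∨ p2 → (p5 → p4)) ∨ p3   [eliminate →]
≡ ¬(p1 ∨ p5) ∨ ¬(¬(p3 ∨ p2) ∨ (p5 → p4)) ∨ p3   [eliminate →]
≡ ¬(p1 ∨ p5) ∨ ¬(¬(p3 ∨ p2) ∨ ¬p5 ∨ p4) ∨ p3   [eliminate →]
≡ ¬p1 ∧ ¬p5 ∨ ¬(¬(p3 ∨ p2) ∨ ¬p5 ∨ p4) ∨ p3   [De Morgan]
≡ ¬p1 ∧ ¬p5 ∨ ¬¬(p3 ∨ p2) ∧ ¬¬p5 ∧ ¬p4 ∨ p3   [De Morgan]
≡ ¬p1 ∧ ¬p5 ∨ (p3 ∨ p2) ∧ ¬¬p5 ∧ ¬p4 ∨ p3   [double negation]
≡ ¬p1 ∧ ¬p5 ∨ (p3 ∨ p2) ∧ p5 ∧ ¬p4 ∨ p3   [double negation]
≡ (¬p1 ∨ p3 ∨ p2 ∨ p3) ∧ (¬p1 ∨ p5 ∨ p3) ∧ (¬p1 ∨ ¬p4 ∨ p3) ∧ (¬p5 ∨ p3 ∨ p2 ∨ p3) ∧ (¬p5 ∨ p5 ∨ p3) ∧ (¬p5 ∨ ¬p4 ∨ p3)   [distribute ∨ over ∧]
≡ (¬p1 ∨ p3 ∨ p2) ∧ (¬p1 ∨ p5 ∨ p3) ∧ (¬p1 ∨ ¬p4 ∨ p3) ∧ (¬p5 ∨ p3 ∨ p2) ∧ (¬p5 ∨ ¬p4 ∨ p3)   [simplify]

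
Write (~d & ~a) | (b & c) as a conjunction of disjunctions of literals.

(~d | b) & (~d | c) & (~a | b) & (~a | c)

(~d & ~a) | (b & c)
≡ (~d | b) & (~d | c) & (~a | b) & (~a | c)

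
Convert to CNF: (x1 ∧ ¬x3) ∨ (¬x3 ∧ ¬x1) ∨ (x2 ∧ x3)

(x1 ∧ ¬x3) ∨ (¬x3 ∧ ¬x1) ∨ (x2 ∧ x3)
⇔ (x1 ∨ ¬x3 ∨ x2) ∧ (x1 ∨ ¬x3 ∨ x3) ∧ (x1 ∨ ¬x1 ∨ x2) ∧ (x1 ∨ ¬x1 ∨ x3) ∧ (¬x3 ∨ ¬x3 ∨ x2) ∧ (¬x3 ∨ ¬x3 ∨ x3) ∧ (¬x3 ∨ ¬x1 ∨ x2) ∧ (¬x3 ∨ ¬x1 ∨ x3)   [distribute ∨ over ∧]
⇔ ¬x3 ∨ x2   [simplify]

¬x3 ∨ x2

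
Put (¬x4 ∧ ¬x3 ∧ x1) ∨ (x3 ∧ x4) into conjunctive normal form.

(¬x4 ∨ x3) ∧ (¬x3 ∨ x4) ∧ (x1 ∨ x3) ∧ (x1 ∨ x4)

(¬x4 ∧ ¬x3 ∧ x1) ∨ (x3 ∧ x4)
⇔ (¬x4 ∨ x3) ∧ (¬x4 ∨ x4) ∧ (¬x3 ∨ x3) ∧ (¬x3 ∨ x4) ∧ (x1 ∨ x3) ∧ (x1 ∨ x4)   [distribute ∨ over ∧]
⇔ (¬x4 ∨ x3) ∧ (¬x3 ∨ x4) ∧ (x1 ∨ x3) ∧ (x1 ∨ x4)   [simplify]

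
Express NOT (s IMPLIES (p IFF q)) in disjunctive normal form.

NOT (s IMPLIES (p IFF q))
≡ NOT (NOT s OR (p IFF q))   [eliminate IMPLIES]
≡ NOT (NOT s OR ((p IMPLIES q) AND (q IMPLIES p)))   [eliminate IFF]
≡ NOT (NOT s OR ((NOT p OR q) AND (q IMPLIES p)))   [eliminate IMPLIES]
≡ NOT (NOT s OR ((NOT p OR q) AND (NOT q OR p)))   [eliminate IMPLIES]
≡ NOT NOT s AND NOT ((NOT p OR q) AND (NOT q OR p))   [De Morgan]
≡ s AND NOT ((NOT p OR q) AND (NOT q OR p))   [double negation]
≡ s AND (NOT (NOT p OR q) OR NOT (NOT q OR p))   [De Morgan]
≡ s AND ((NOT NOT p AND NOT q) OR NOT (NOT q OR p))   [De Morgan]
≡ s AND ((p AND NOT q) OR NOT (NOT q OR p))   [double negation]
≡ s AND ((p AND NOT q) OR (NOT NOT q AND NOT p))   [De Morgan]
≡ s AND ((p AND NOT q) OR (q AND NOT p))   [double negation]
≡ (s AND p AND NOT q) OR (s AND q AND NOT p)   [distribute AND over OR]

(s AND p AND NOT q) OR (s AND q AND NOT p)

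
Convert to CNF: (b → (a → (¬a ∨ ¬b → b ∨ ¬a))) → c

(b ∨ c) ∧ (a ∨ c) ∧ (¬b ∨ c)

(b → (a → (¬a ∨ ¬b → b ∨ ¬a))) → c
= ¬(b → (a → (¬a ∨ ¬b → b ∨ ¬a))) ∨ c
= ¬(¬b ∨ (a → (¬a ∨ ¬b → b ∨ ¬a))) ∨ c
= ¬(¬b ∨ ¬a ∨ (¬a ∨ ¬b → b ∨ ¬a)) ∨ c
= ¬(¬b ∨ ¬a ∨ ¬(¬a ∨ ¬b) ∨ b ∨ ¬a) ∨ c
= ¬¬b ∧ ¬¬a ∧ ¬¬(¬a ∨ ¬b) ∧ ¬b ∧ ¬¬a ∨ c
= b ∧ ¬¬a ∧ ¬¬(¬a ∨ ¬b) ∧ ¬b ∧ ¬¬a ∨ c
= b ∧ a ∧ ¬¬(¬a ∨ ¬b) ∧ ¬b ∧ ¬¬a ∨ c
= b ∧ a ∧ (¬a ∨ ¬b) ∧ ¬b ∧ ¬¬a ∨ c
= b ∧ a ∧ (¬a ∨ ¬b) ∧ ¬b ∧ a ∨ c
= (b ∨ c) ∧ (a ∨ c) ∧ (¬a ∨ ¬b ∨ c) ∧ (¬b ∨ c) ∧ (a ∨ c)
= (b ∨ c) ∧ (a ∨ c) ∧ (¬b ∨ c)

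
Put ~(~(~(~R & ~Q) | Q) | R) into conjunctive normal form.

(R | Q) & ~R

~(~(~(~R & ~Q) | Q) | R)
= ~~(~(~R & ~Q) | Q) & ~R   [De Morgan]
= (~(~R & ~Q) | Q) & ~R   [double negation]
= (~~R | ~~Q | Q) & ~R   [De Morgan]
= (R | ~~Q | Q) & ~R   [double negation]
= (R | Q | Q) & ~R   [double negation]
= (R | Q) & ~R   [simplify]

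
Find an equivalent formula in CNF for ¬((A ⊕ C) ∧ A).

¬A ∨ C

¬((A ⊕ C) ∧ A)
≡ ¬((A ∨ C) ∧ ¬(A ∧ C) ∧ A)   [expand ⊕]
≡ ¬(A ∨ C) ∨ ¬¬(A ∧ C) ∨ ¬A   [De Morgan]
≡ (¬A ∧ ¬C) ∨ ¬¬(A ∧ C) ∨ ¬A   [De Morgan]
≡ (¬A ∧ ¬C) ∨ (A ∧ C) ∨ ¬A   [double negation]
≡ (¬A ∨ A ∨ ¬A) ∧ (¬A ∨ C ∨ ¬A) ∧ (¬C ∨ A ∨ ¬A) ∧ (¬C ∨ C ∨ ¬A)   [distribute ∨ over ∧]
≡ ¬A ∨ C   [simplify]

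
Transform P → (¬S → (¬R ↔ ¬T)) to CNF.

P → (¬S → (¬R ↔ ¬T))
≡ ¬P ∨ (¬S → (¬R ↔ ¬T))   [eliminate →]
≡ ¬P ∨ ¬¬S ∨ (¬R ↔ ¬T)   [eliminate →]
≡ ¬P ∨ ¬¬S ∨ ((¬R → ¬T) ∧ (¬T → ¬R))   [eliminate ↔]
≡ ¬P ∨ ¬¬S ∨ ((¬¬R ∨ ¬T) ∧ (¬T → ¬R))   [eliminate →]
≡ ¬P ∨ ¬¬S ∨ ((¬¬R ∨ ¬T) ∧ (¬¬T ∨ ¬R))   [eliminate →]
≡ ¬P ∨ S ∨ ((¬¬R ∨ ¬T) ∧ (¬¬T ∨ ¬R))   [double negation]
≡ ¬P ∨ S ∨ ((R ∨ ¬T) ∧ (¬¬T ∨ ¬R))   [double negation]
≡ ¬P ∨ S ∨ ((R ∨ ¬T) ∧ (T ∨ ¬R))   [double negation]
≡ (¬P ∨ S ∨ R ∨ ¬T) ∧ (¬P ∨ S ∨ T ∨ ¬R)   [distribute ∨ over ∧]

(¬P ∨ S ∨ R ∨ ¬T) ∧ (¬P ∨ S ∨ T ∨ ¬R)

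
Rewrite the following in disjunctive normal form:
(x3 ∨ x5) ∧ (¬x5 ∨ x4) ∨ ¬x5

(x3 ∨ x5) ∧ (¬x5 ∨ x4) ∨ ¬x5
≡ x3 ∧ ¬x5 ∨ x3 ∧ x4 ∨ x5 ∧ ¬x5 ∨ x5 ∧ x4 ∨ ¬x5   [distribute ∧ over ∨]
≡ x3 ∧ x4 ∨ x5 ∧ x4 ∨ ¬x5   [simplify]

x3 ∧ x4 ∨ x5 ∧ x4 ∨ ¬x5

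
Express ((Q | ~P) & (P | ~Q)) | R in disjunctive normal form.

((Q | ~P) & (P | ~Q)) | R
≡ (Q & P) | (Q & ~Q) | (~P & P) | (~P & ~Q) | R   [distribute & over |]
≡ (Q & P) | (~P & ~Q) | R   [simplify]

(Q & P) | (~P & ~Q) | R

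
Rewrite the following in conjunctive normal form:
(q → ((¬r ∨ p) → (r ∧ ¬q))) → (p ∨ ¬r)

¬r ∨ p

(q → ((¬r ∨ p) → (r ∧ ¬q))) → (p ∨ ¬r)
= ¬(q → ((¬r ∨ p) → (r ∧ ¬q))) ∨ p ∨ ¬r   — eliminate →
= ¬(¬q ∨ ((¬r ∨ p) → (r ∧ ¬q))) ∨ p ∨ ¬r   — eliminate →
= ¬(¬q ∨ ¬(¬r ∨ p) ∨ (r ∧ ¬q)) ∨ p ∨ ¬r   — eliminate →
= (¬¬q ∧ ¬¬(¬r ∨ p) ∧ ¬(r ∧ ¬q)) ∨ p ∨ ¬r   — De Morgan
= (q ∧ ¬¬(¬r ∨ p) ∧ ¬(r ∧ ¬q)) ∨ p ∨ ¬r   — double negation
= (q ∧ (¬r ∨ p) ∧ ¬(r ∧ ¬q)) ∨ p ∨ ¬r   — double negation
= (q ∧ (¬r ∨ p) ∧ (¬r ∨ ¬¬q)) ∨ p ∨ ¬r   — De Morgan
= (q ∧ (¬r ∨ p) ∧ (¬r ∨ q)) ∨ p ∨ ¬r   — double negation
= (q ∨ p ∨ ¬r) ∧ (¬r ∨ p ∨ p ∨ ¬r) ∧ (¬r ∨ q ∨ p ∨ ¬r)   — distribute ∨ over ∧
= ¬r ∨ p   — simplify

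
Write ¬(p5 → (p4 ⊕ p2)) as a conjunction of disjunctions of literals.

p5 ∧ (¬p4 ∨ p2) ∧ (¬p2 ∨ p4)

¬(p5 → (p4 ⊕ p2))
⇔ ¬(¬p5 ∨ (p4 ⊕ p2))   [eliminate →]
⇔ ¬(¬p5 ∨ ((p4 ∨ p2) ∧ ¬(p4 ∧ p2)))   [expand ⊕]
⇔ ¬¬p5 ∧ ¬((p4 ∨ p2) ∧ ¬(p4 ∧ p2))   [De Morgan]
⇔ p5 ∧ ¬((p4 ∨ p2) ∧ ¬(p4 ∧ p2))   [double negation]
⇔ p5 ∧ (¬(p4 ∨ p2) ∨ ¬¬(p4 ∧ p2))   [De Morgan]
⇔ p5 ∧ ((¬p4 ∧ ¬p2) ∨ ¬¬(p4 ∧ p2))   [De Morgan]
⇔ p5 ∧ ((¬p4 ∧ ¬p2) ∨ (p4 ∧ p2))   [double negation]
⇔ p5 ∧ (¬p4 ∨ p4) ∧ (¬p4 ∨ p2) ∧ (¬p2 ∨ p4) ∧ (¬p2 ∨ p2)   [distribute ∨ over ∧]
⇔ p5 ∧ (¬p4 ∨ p2) ∧ (¬p2 ∨ p4)   [simplify]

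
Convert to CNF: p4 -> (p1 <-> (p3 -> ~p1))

p4 -> (p1 <-> (p3 -> ~p1))
≡ ~p4 | (p1 <-> (p3 -> ~p1))   (eliminate ->)
≡ ~p4 | ((p1 -> (p3 -> ~p1)) & ((p3 -> ~p1) -> p1))   (eliminate <->)
≡ ~p4 | ((~p1 | (p3 -> ~p1)) & ((p3 -> ~p1) -> p1))   (eliminate ->)
≡ ~p4 | ((~p1 | ~p3 | ~p1) & ((p3 -> ~p1) -> p1))   (eliminate ->)
≡ ~p4 | ((~p1 | ~p3 | ~p1) & (~(p3 -> ~p1) | p1))   (eliminate ->)
≡ ~p4 | ((~p1 | ~p3 | ~p1) & (~(~p3 | ~p1) | p1))   (eliminate ->)
≡ ~p4 | ((~p1 | ~p3 | ~p1) & ((~~p3 & ~~p1) | p1))   (De Morgan)
≡ ~p4 | ((~p1 | ~p3 | ~p1) & ((p3 & ~~p1) | p1))   (double negation)
≡ ~p4 | ((~p1 | ~p3 | ~p1) & ((p3 & p1) | p1))   (double negation)
≡ (~p4 | ~p1 | ~p3 | ~p1) & (~p4 | p3 | p1) & (~p4 | p1 | p1)   (distribute | over &)
≡ (~p4 | ~p1 | ~p3) & (~p4 | p1)   (simplify)

(~p4 | ~p1 | ~p3) & (~p4 | p1)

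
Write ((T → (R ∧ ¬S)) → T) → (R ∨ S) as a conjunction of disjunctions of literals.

((T → (R ∧ ¬S)) → T) → (R ∨ S)
≡ ¬((T → (R ∧ ¬S)) → T) ∨ R ∨ S
≡ ¬(¬(T → (R ∧ ¬S)) ∨ T) ∨ R ∨ S
≡ ¬(¬(¬T ∨ (R ∧ ¬S)) ∨ T) ∨ R ∨ S
≡ (¬¬(¬T ∨ (R ∧ ¬S)) ∧ ¬T) ∨ R ∨ S
≡ ((¬T ∨ (R ∧ ¬S)) ∧ ¬T) ∨ R ∨ S
≡ (¬T ∨ R ∨ R ∨ S) ∧ (¬T ∨ ¬S ∨ R ∨ S) ∧ (¬T ∨ R ∨ S)
≡ ¬T ∨ R ∨ S

¬T ∨ R ∨ S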